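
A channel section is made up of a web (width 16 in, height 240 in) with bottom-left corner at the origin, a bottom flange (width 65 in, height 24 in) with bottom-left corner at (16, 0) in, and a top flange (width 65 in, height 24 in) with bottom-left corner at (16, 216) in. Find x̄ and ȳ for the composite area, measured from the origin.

x̄ = 26.16 in, ȳ = 120.00 in

web: A = 16 × 240 = 3840.00, centroid at (8.00, 120.00).
bottom flange: A = 65 × 24 = 1560.00, centroid at (48.50, 12.00).
top flange: A = 65 × 24 = 1560.00, centroid at (48.50, 228.00).
ΣA = 6960.00 in², ΣAx̄ = 182040.00 in³, ΣAȳ = 835200.00 in³.
x̄ = 182040.00/6960.00 = 26.16 in; ȳ = 835200.00/6960.00 = 120.00 in.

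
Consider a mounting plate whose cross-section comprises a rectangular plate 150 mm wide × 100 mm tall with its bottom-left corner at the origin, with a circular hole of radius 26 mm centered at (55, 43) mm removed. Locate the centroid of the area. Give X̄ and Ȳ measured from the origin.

X̄ = 78.30 mm, Ȳ = 51.15 mm

plate: A = 150 × 100 = 15000.00, centroid at (75.00, 50.00).
hole: A = −π·26² = -2123.72, centroid at (55.00, 43.00).
ΣA = 12876.28 mm²
ΣAX̄ = (15000.00)(75.00) + (-2123.72)(55.00) = 1008195.59 mm³
ΣAȲ = (15000.00)(50.00) + (-2123.72)(43.00) = 658680.18 mm³
X̄ = 1008195.59 / 12876.28 = 78.30 mm
Ȳ = 658680.18 / 12876.28 = 51.15 mm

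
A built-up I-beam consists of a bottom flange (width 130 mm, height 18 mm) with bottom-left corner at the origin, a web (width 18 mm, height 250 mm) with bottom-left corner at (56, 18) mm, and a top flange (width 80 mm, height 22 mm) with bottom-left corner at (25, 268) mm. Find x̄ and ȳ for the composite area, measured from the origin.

bottom flange: A = 130 × 18 = 2340.00, centroid at (65.00, 9.00).
web: A = 18 × 250 = 4500.00, centroid at (65.00, 143.00).
top flange: A = 80 × 22 = 1760.00, centroid at (65.00, 279.00).
ΣA = 8600.00 mm², ΣAx̄ = 559000.00 mm³, ΣAȳ = 1155600.00 mm³.
x̄ = 559000.00/8600.00 = 65.00 mm; ȳ = 1155600.00/8600.00 = 134.37 mm.

x̄ = 65.00 mm, ȳ = 134.37 mm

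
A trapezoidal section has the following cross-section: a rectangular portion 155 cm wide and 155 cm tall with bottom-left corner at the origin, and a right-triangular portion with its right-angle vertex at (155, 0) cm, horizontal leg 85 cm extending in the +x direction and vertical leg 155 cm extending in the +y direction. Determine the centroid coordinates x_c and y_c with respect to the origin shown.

x_c = 100.27 cm, y_c = 71.94 cm

Part | A | x̄ᵢ | ȳᵢ | A·x̄ᵢ | A·ȳᵢ
rectangular portion | 24025.00 | 77.50 | 77.50 | 1861937.50 | 1861937.50
triangular portion | 6587.50 | 183.33 | 51.67 | 1207708.33 | 340354.17
Σ | 30612.50 |  |  | 3069645.83 | 2202291.67
x_c = 3069645.83 / 30612.50 = 100.27 cm
y_c = 2202291.67 / 30612.50 = 71.94 cm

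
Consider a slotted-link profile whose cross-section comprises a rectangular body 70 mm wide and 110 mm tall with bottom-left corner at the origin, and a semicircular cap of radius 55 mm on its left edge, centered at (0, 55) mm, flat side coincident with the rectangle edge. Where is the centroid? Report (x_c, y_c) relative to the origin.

Part | A | x̄ᵢ | ȳᵢ | A·x̄ᵢ | A·ȳᵢ
rectangular body | 7700.00 | 35.00 | 55.00 | 269500.00 | 423500.00
semicircular end | 4751.66 | -23.34 | 55.00 | -110916.67 | 261341.24
Σ | 12451.66 |  |  | 158583.33 | 684841.24
x_c = 158583.33 / 12451.66 = 12.74 mm
y_c = 684841.24 / 12451.66 = 55.00 mm

x_c = 12.74 mm, y_c = 55.00 mm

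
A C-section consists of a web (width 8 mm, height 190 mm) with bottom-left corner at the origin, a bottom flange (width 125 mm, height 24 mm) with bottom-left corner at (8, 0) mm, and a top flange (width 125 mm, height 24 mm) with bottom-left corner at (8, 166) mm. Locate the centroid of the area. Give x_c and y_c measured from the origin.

Part | A | x̄ᵢ | ȳᵢ | A·x̄ᵢ | A·ȳᵢ
web | 1520.00 | 4.00 | 95.00 | 6080.00 | 144400.00
bottom flange | 3000.00 | 70.50 | 12.00 | 211500.00 | 36000.00
top flange | 3000.00 | 70.50 | 178.00 | 211500.00 | 534000.00
Σ | 7520.00 |  |  | 429080.00 | 714400.00
x_c = 429080.00 / 7520.00 = 57.06 mm
y_c = 714400.00 / 7520.00 = 95.00 mm

x_c = 57.06 mm, y_c = 95.00 mm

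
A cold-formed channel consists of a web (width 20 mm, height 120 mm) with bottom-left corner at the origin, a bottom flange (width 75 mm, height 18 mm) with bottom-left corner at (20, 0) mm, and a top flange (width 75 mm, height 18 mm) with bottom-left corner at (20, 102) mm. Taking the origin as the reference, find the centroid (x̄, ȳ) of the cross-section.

Part | A | x̄ᵢ | ȳᵢ | A·x̄ᵢ | A·ȳᵢ
web | 2400.00 | 10.00 | 60.00 | 24000.00 | 144000.00
bottom flange | 1350.00 | 57.50 | 9.00 | 77625.00 | 12150.00
top flange | 1350.00 | 57.50 | 111.00 | 77625.00 | 149850.00
Σ | 5100.00 |  |  | 179250.00 | 306000.00
x̄ = 179250.00 / 5100.00 = 35.15 mm
ȳ = 306000.00 / 5100.00 = 60.00 mm

x̄ = 35.15 mm, ȳ = 60.00 mm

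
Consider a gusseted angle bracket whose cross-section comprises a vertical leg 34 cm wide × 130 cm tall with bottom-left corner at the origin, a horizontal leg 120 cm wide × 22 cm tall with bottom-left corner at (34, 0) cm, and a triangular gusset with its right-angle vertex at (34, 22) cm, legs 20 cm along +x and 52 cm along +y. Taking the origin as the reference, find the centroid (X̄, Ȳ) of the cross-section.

vertical leg: A = 34 × 130 = 4420.00, centroid at (17.00, 65.00).
horizontal leg: A = 120 × 22 = 2640.00, centroid at (94.00, 11.00).
gusset: A = ½·20·52 = 520.00, centroid at (40.67, 39.33).
ΣA = 7580.00 cm²
ΣAX̄ = (4420.00)(17.00) + (2640.00)(94.00) + (520.00)(40.67) = 344446.67 cm³
ΣAȲ = (4420.00)(65.00) + (2640.00)(11.00) + (520.00)(39.33) = 336793.33 cm³
X̄ = 344446.67 / 7580.00 = 45.44 cm
Ȳ = 336793.33 / 7580.00 = 44.43 cm

X̄ = 45.44 cm, Ȳ = 44.43 cm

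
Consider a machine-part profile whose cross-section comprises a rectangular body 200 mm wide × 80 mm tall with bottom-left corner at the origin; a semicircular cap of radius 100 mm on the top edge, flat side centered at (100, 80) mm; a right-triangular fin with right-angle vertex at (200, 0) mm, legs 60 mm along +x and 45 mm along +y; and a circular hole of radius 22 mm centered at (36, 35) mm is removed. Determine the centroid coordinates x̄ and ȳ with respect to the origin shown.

rectangular body: A = 200 × 80 = 16000.00, centroid at (100.00, 40.00).
semicircular top: A = ½π·100² = 15707.96, centroid at (100.00, 122.44).
triangular fin: A = ½·60·45 = 1350.00, centroid at (220.00, 15.00).
hole: A = −π·22² = -1520.53, centroid at (36.00, 35.00).
ΣA = 31537.43 mm²
ΣAx̄ = (16000.00)(100.00) + (15707.96)(100.00) + (1350.00)(220.00) + (-1520.53)(36.00) = 3413057.22 mm³
ΣAȳ = (16000.00)(40.00) + (15707.96)(122.44) + (1350.00)(15.00) + (-1520.53)(35.00) = 2530335.15 mm³
x̄ = 3413057.22 / 31537.43 = 108.22 mm
ȳ = 2530335.15 / 31537.43 = 80.23 mm

x̄ = 108.22 mm, ȳ = 80.23 mm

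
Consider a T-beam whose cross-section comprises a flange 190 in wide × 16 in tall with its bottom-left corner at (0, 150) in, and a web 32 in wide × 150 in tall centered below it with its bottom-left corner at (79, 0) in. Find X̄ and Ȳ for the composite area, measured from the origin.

Part | A | x̄ᵢ | ȳᵢ | A·x̄ᵢ | A·ȳᵢ
web | 4800.00 | 95.00 | 75.00 | 456000.00 | 360000.00
flange | 3040.00 | 95.00 | 158.00 | 288800.00 | 480320.00
Σ | 7840.00 |  |  | 744800.00 | 840320.00
X̄ = 744800.00 / 7840.00 = 95.00 in
Ȳ = 840320.00 / 7840.00 = 107.18 in

X̄ = 95.00 in, Ȳ = 107.18 in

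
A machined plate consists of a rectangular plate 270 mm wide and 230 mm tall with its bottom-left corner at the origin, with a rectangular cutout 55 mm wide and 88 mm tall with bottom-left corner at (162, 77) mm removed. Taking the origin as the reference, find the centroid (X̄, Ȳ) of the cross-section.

plate: A = 270 × 230 = 62100.00, centroid at (135.00, 115.00).
hole: A = −(55 × 88) = -4840.00, centroid at (189.50, 121.00).
ΣA = 57260.00 mm²
ΣAX̄ = (62100.00)(135.00) + (-4840.00)(189.50) = 7466320.00 mm³
ΣAȲ = (62100.00)(115.00) + (-4840.00)(121.00) = 6555860.00 mm³
X̄ = 7466320.00 / 57260.00 = 130.39 mm
Ȳ = 6555860.00 / 57260.00 = 114.49 mm

X̄ = 130.39 mm, Ȳ = 114.49 mm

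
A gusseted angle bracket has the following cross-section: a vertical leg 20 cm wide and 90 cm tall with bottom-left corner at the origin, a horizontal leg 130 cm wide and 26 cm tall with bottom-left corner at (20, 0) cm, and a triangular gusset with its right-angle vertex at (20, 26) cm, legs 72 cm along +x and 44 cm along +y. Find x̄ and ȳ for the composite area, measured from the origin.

x̄ = 55.44 cm, ȳ = 27.99 cm

vertical leg: A = 20 × 90 = 1800.00, centroid at (10.00, 45.00).
horizontal leg: A = 130 × 26 = 3380.00, centroid at (85.00, 13.00).
gusset: A = ½·72·44 = 1584.00, centroid at (44.00, 40.67).
ΣA = 6764.00 cm²
ΣAx̄ = (1800.00)(10.00) + (3380.00)(85.00) + (1584.00)(44.00) = 374996.00 cm³
ΣAȳ = (1800.00)(45.00) + (3380.00)(13.00) + (1584.00)(40.67) = 189356.00 cm³
x̄ = 374996.00 / 6764.00 = 55.44 cm
ȳ = 189356.00 / 6764.00 = 27.99 cm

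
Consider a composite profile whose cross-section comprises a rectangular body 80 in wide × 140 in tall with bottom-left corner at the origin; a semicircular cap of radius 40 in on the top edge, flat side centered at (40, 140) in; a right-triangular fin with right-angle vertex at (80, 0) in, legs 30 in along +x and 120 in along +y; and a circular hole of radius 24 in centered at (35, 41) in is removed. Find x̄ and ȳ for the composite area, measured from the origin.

rectangular body: A = 80 × 140 = 11200.00, centroid at (40.00, 70.00).
semicircular top: A = ½π·40² = 2513.27, centroid at (40.00, 156.98).
triangular fin: A = ½·30·120 = 1800.00, centroid at (90.00, 40.00).
hole: A = −π·24² = -1809.56, centroid at (35.00, 41.00).
ΣA = 13703.72 in²
ΣAx̄ = (11200.00)(40.00) + (2513.27)(40.00) + (1800.00)(90.00) + (-1809.56)(35.00) = 647196.46 in³
ΣAȳ = (11200.00)(70.00) + (2513.27)(156.98) + (1800.00)(40.00) + (-1809.56)(41.00) = 1176333.19 in³
x̄ = 647196.46 / 13703.72 = 47.23 in
ȳ = 1176333.19 / 13703.72 = 85.84 in

x̄ = 47.23 in, ȳ = 85.84 in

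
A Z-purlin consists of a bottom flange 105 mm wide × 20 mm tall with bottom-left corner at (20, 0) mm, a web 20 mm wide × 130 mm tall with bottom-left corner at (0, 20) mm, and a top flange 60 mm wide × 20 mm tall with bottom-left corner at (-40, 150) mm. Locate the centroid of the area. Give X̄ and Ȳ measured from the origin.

bottom flange: A = 105 × 20 = 2100.00, centroid at (72.50, 10.00).
web: A = 20 × 130 = 2600.00, centroid at (10.00, 85.00).
top flange: A = 60 × 20 = 1200.00, centroid at (-10.00, 160.00).
ΣA = 5900.00 mm²
ΣAX̄ = (2100.00)(72.50) + (2600.00)(10.00) + (1200.00)(-10.00) = 166250.00 mm³
ΣAȲ = (2100.00)(10.00) + (2600.00)(85.00) + (1200.00)(160.00) = 434000.00 mm³
X̄ = 166250.00 / 5900.00 = 28.18 mm
Ȳ = 434000.00 / 5900.00 = 73.56 mm

X̄ = 28.18 mm, Ȳ = 73.56 mm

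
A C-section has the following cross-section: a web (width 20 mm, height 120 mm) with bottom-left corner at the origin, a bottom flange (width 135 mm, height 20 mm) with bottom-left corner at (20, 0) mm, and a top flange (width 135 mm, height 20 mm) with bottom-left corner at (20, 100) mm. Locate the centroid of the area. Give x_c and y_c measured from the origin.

Part | A | x̄ᵢ | ȳᵢ | A·x̄ᵢ | A·ȳᵢ
web | 2400.00 | 10.00 | 60.00 | 24000.00 | 144000.00
bottom flange | 2700.00 | 87.50 | 10.00 | 236250.00 | 27000.00
top flange | 2700.00 | 87.50 | 110.00 | 236250.00 | 297000.00
Σ | 7800.00 |  |  | 496500.00 | 468000.00
x_c = 496500.00 / 7800.00 = 63.65 mm
y_c = 468000.00 / 7800.00 = 60.00 mm

x_c = 63.65 mm, y_c = 60.00 mm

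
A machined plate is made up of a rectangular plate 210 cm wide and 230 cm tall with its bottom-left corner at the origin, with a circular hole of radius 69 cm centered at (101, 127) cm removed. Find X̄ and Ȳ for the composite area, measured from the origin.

X̄ = 106.79 cm, Ȳ = 109.62 cm

plate: A = 210 × 230 = 48300.00, centroid at (105.00, 115.00).
hole: A = −π·69² = -14957.12, centroid at (101.00, 127.00).
ΣA = 33342.88 cm², ΣAX̄ = 3560830.62 cm³, ΣAȲ = 3654945.43 cm³.
X̄ = 3560830.62/33342.88 = 106.79 cm; Ȳ = 3654945.43/33342.88 = 109.62 cm.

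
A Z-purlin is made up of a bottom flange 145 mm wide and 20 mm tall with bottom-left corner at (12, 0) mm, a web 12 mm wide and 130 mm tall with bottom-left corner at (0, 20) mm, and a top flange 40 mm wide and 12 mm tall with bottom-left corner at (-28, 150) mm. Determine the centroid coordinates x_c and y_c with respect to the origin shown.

x_c = 50.72 mm, y_c = 47.87 mm

bottom flange: A = 145 × 20 = 2900.00, centroid at (84.50, 10.00).
web: A = 12 × 130 = 1560.00, centroid at (6.00, 85.00).
top flange: A = 40 × 12 = 480.00, centroid at (-8.00, 156.00).
ΣA = 4940.00 mm², ΣAx_c = 250570.00 mm³, ΣAy_c = 236480.00 mm³.
x_c = 250570.00/4940.00 = 50.72 mm; y_c = 236480.00/4940.00 = 47.87 mm.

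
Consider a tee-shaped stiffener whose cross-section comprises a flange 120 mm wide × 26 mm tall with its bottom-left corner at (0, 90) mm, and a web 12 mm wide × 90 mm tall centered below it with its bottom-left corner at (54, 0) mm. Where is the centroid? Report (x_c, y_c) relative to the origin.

x_c = 60.00 mm, y_c = 88.09 mm

Part | A | x̄ᵢ | ȳᵢ | A·x̄ᵢ | A·ȳᵢ
web | 1080.00 | 60.00 | 45.00 | 64800.00 | 48600.00
flange | 3120.00 | 60.00 | 103.00 | 187200.00 | 321360.00
Σ | 4200.00 |  |  | 252000.00 | 369960.00
x_c = 252000.00 / 4200.00 = 60.00 mm
y_c = 369960.00 / 4200.00 = 88.09 mm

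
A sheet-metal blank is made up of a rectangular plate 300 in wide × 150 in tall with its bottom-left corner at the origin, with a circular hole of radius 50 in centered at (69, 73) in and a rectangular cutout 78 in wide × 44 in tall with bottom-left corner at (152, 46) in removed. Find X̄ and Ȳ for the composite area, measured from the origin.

X̄ = 164.70 in, Ȳ = 76.18 in

plate: A = 300 × 150 = 45000.00, centroid at (150.00, 75.00).
hole 1: A = −π·50² = -7853.98, centroid at (69.00, 73.00).
hole 2: A = −(78 × 44) = -3432.00, centroid at (191.00, 68.00).
ΣA = 33714.02 in², ΣAX̄ = 5552563.27 in³, ΣAȲ = 2568283.34 in³.
X̄ = 5552563.27/33714.02 = 164.70 in; Ȳ = 2568283.34/33714.02 = 76.18 in.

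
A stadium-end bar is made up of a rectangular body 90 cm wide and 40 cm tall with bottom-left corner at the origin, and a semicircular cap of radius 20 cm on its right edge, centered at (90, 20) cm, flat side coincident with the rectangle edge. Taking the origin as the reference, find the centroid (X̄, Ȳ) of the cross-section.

X̄ = 52.95 cm, Ȳ = 20.00 cm

Part | A | x̄ᵢ | ȳᵢ | A·x̄ᵢ | A·ȳᵢ
rectangular body | 3600.00 | 45.00 | 20.00 | 162000.00 | 72000.00
semicircular end | 628.32 | 98.49 | 20.00 | 61882.00 | 12566.37
Σ | 4228.32 |  |  | 223882.00 | 84566.37
X̄ = 223882.00 / 4228.32 = 52.95 cm
Ȳ = 84566.37 / 4228.32 = 20.00 cm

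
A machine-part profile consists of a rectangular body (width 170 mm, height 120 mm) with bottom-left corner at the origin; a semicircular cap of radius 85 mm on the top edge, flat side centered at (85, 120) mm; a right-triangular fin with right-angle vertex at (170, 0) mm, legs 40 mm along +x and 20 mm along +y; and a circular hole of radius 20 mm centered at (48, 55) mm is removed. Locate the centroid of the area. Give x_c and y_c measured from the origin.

x_c = 87.78 mm, y_c = 94.81 mm

Part | A | x̄ᵢ | ȳᵢ | A·x̄ᵢ | A·ȳᵢ
rectangular body | 20400.00 | 85.00 | 60.00 | 1734000.00 | 1224000.00
semicircular top | 11349.00 | 85.00 | 156.08 | 964665.29 | 1771297.08
triangular fin | 400.00 | 183.33 | 6.67 | 73333.33 | 2666.67
hole | -1256.64 | 48.00 | 55.00 | -60318.58 | -69115.04
Σ | 30892.37 |  |  | 2711680.05 | 2928848.71
x_c = 2711680.05 / 30892.37 = 87.78 mm
y_c = 2928848.71 / 30892.37 = 94.81 mm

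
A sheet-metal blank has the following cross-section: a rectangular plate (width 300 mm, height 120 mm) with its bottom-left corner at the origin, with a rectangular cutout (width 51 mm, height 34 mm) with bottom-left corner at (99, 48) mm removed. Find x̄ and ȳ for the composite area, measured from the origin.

plate: A = 300 × 120 = 36000.00, centroid at (150.00, 60.00).
hole: A = −(51 × 34) = -1734.00, centroid at (124.50, 65.00).
ΣA = 34266.00 mm²
ΣAx̄ = (36000.00)(150.00) + (-1734.00)(124.50) = 5184117.00 mm³
ΣAȳ = (36000.00)(60.00) + (-1734.00)(65.00) = 2047290.00 mm³
x̄ = 5184117.00 / 34266.00 = 151.29 mm
ȳ = 2047290.00 / 34266.00 = 59.75 mm

x̄ = 151.29 mm, ȳ = 59.75 mm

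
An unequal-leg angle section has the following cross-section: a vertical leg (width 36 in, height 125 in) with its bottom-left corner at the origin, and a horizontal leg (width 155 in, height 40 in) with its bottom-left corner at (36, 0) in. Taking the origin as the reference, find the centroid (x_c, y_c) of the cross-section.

x_c = 73.34 in, y_c = 37.87 in

vertical leg: A = 36 × 125 = 4500.00, centroid at (18.00, 62.50).
horizontal leg: A = 155 × 40 = 6200.00, centroid at (113.50, 20.00).
ΣA = 10700.00 in²
ΣAx_c = (4500.00)(18.00) + (6200.00)(113.50) = 784700.00 in³
ΣAy_c = (4500.00)(62.50) + (6200.00)(20.00) = 405250.00 in³
x_c = 784700.00 / 10700.00 = 73.34 in
y_c = 405250.00 / 10700.00 = 37.87 in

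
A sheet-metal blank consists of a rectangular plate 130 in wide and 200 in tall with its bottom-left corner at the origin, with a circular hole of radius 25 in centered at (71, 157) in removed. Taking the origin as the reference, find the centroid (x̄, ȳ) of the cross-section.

x̄ = 64.51 in, ȳ = 95.34 in

plate: A = 130 × 200 = 26000.00, centroid at (65.00, 100.00).
hole: A = −π·25² = -1963.50, centroid at (71.00, 157.00).
ΣA = 24036.50 in², ΣAx̄ = 1550591.83 in³, ΣAȳ = 2291731.22 in³.
x̄ = 1550591.83/24036.50 = 64.51 in; ȳ = 2291731.22/24036.50 = 95.34 in.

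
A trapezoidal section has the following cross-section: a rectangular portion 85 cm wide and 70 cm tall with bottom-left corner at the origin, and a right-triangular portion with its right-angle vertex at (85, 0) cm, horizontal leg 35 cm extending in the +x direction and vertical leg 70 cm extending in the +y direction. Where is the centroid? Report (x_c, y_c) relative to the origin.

x_c = 51.75 cm, y_c = 33.01 cm

rectangular portion: A = 85 × 70 = 5950.00, centroid at (42.50, 35.00).
triangular portion: A = ½·35·70 = 1225.00, centroid at (96.67, 23.33).
ΣA = 7175.00 cm², ΣAx_c = 371291.67 cm³, ΣAy_c = 236833.33 cm³.
x_c = 371291.67/7175.00 = 51.75 cm; y_c = 236833.33/7175.00 = 33.01 cm.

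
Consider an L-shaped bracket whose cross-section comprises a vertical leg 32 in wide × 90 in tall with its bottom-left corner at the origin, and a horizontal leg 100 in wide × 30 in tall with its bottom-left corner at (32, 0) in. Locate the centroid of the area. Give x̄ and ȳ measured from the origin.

vertical leg: A = 32 × 90 = 2880.00, centroid at (16.00, 45.00).
horizontal leg: A = 100 × 30 = 3000.00, centroid at (82.00, 15.00).
ΣA = 5880.00 in²
ΣAx̄ = (2880.00)(16.00) + (3000.00)(82.00) = 292080.00 in³
ΣAȳ = (2880.00)(45.00) + (3000.00)(15.00) = 174600.00 in³
x̄ = 292080.00 / 5880.00 = 49.67 in
ȳ = 174600.00 / 5880.00 = 29.69 in

x̄ = 49.67 in, ȳ = 29.69 in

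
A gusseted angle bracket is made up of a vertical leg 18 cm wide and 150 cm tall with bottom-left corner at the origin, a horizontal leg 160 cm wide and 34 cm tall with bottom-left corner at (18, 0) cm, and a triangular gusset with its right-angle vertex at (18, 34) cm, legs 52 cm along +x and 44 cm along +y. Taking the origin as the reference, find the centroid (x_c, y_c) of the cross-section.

Part | A | x̄ᵢ | ȳᵢ | A·x̄ᵢ | A·ȳᵢ
vertical leg | 2700.00 | 9.00 | 75.00 | 24300.00 | 202500.00
horizontal leg | 5440.00 | 98.00 | 17.00 | 533120.00 | 92480.00
gusset | 1144.00 | 35.33 | 48.67 | 40421.33 | 55674.67
Σ | 9284.00 |  |  | 597841.33 | 350654.67
x_c = 597841.33 / 9284.00 = 64.39 cm
y_c = 350654.67 / 9284.00 = 37.77 cm

x_c = 64.39 cm, y_c = 37.77 cm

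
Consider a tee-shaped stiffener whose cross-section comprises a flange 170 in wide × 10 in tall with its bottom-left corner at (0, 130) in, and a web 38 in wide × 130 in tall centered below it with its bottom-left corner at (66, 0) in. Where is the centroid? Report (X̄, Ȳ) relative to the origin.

X̄ = 85.00 in, Ȳ = 82.92 in

web: A = 38 × 130 = 4940.00, centroid at (85.00, 65.00).
flange: A = 170 × 10 = 1700.00, centroid at (85.00, 135.00).
ΣA = 6640.00 in², ΣAX̄ = 564400.00 in³, ΣAȲ = 550600.00 in³.
X̄ = 564400.00/6640.00 = 85.00 in; Ȳ = 550600.00/6640.00 = 82.92 in.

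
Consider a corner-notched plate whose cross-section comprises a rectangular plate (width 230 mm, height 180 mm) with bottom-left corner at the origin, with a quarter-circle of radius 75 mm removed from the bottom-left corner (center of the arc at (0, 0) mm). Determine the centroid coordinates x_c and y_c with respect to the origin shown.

plate: A = 230 × 180 = 41400.00, centroid at (115.00, 90.00).
removed quarter-circle: A = −¼π·75² = -4417.86, centroid at (31.83, 31.83).
ΣA = 36982.14 mm²
ΣAx_c = (41400.00)(115.00) + (-4417.86)(31.83) = 4620375.00 mm³
ΣAy_c = (41400.00)(90.00) + (-4417.86)(31.83) = 3585375.00 mm³
x_c = 4620375.00 / 36982.14 = 124.94 mm
y_c = 3585375.00 / 36982.14 = 96.95 mm

x_c = 124.94 mm, y_c = 96.95 mm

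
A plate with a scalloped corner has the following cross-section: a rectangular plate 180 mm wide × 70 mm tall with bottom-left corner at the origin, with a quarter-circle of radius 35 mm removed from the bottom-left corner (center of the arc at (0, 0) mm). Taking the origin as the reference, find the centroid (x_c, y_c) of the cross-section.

x_c = 96.21 mm, y_c = 36.67 mm

plate: A = 180 × 70 = 12600.00, centroid at (90.00, 35.00).
removed quarter-circle: A = −¼π·35² = -962.11, centroid at (14.85, 14.85).
ΣA = 11637.89 mm², ΣAx_c = 1119708.33 mm³, ΣAy_c = 426708.33 mm³.
x_c = 1119708.33/11637.89 = 96.21 mm; y_c = 426708.33/11637.89 = 36.67 mm.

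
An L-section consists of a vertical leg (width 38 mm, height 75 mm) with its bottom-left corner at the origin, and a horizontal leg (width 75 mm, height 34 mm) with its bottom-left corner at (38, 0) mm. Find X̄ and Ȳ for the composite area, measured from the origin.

X̄ = 45.68 mm, Ȳ = 27.82 mm

vertical leg: A = 38 × 75 = 2850.00, centroid at (19.00, 37.50).
horizontal leg: A = 75 × 34 = 2550.00, centroid at (75.50, 17.00).
ΣA = 5400.00 mm²
ΣAX̄ = (2850.00)(19.00) + (2550.00)(75.50) = 246675.00 mm³
ΣAȲ = (2850.00)(37.50) + (2550.00)(17.00) = 150225.00 mm³
X̄ = 246675.00 / 5400.00 = 45.68 mm
Ȳ = 150225.00 / 5400.00 = 27.82 mm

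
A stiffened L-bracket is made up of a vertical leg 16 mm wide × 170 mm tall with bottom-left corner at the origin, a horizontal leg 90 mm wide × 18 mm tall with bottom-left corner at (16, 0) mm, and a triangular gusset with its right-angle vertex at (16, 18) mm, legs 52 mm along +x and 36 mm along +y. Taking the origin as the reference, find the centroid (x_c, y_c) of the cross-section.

x_c = 28.77 mm, y_c = 51.91 mm

vertical leg: A = 16 × 170 = 2720.00, centroid at (8.00, 85.00).
horizontal leg: A = 90 × 18 = 1620.00, centroid at (61.00, 9.00).
gusset: A = ½·52·36 = 936.00, centroid at (33.33, 30.00).
ΣA = 5276.00 mm²
ΣAx_c = (2720.00)(8.00) + (1620.00)(61.00) + (936.00)(33.33) = 151780.00 mm³
ΣAy_c = (2720.00)(85.00) + (1620.00)(9.00) + (936.00)(30.00) = 273860.00 mm³
x_c = 151780.00 / 5276.00 = 28.77 mm
y_c = 273860.00 / 5276.00 = 51.91 mm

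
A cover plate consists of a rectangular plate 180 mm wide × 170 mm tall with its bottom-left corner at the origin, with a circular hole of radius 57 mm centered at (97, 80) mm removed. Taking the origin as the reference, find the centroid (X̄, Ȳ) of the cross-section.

X̄ = 86.50 mm, Ȳ = 87.50 mm

plate: A = 180 × 170 = 30600.00, centroid at (90.00, 85.00).
hole: A = −π·57² = -10207.03, centroid at (97.00, 80.00).
ΣA = 20392.97 mm², ΣAX̄ = 1763917.65 mm³, ΣAȲ = 1784437.24 mm³.
X̄ = 1763917.65/20392.97 = 86.50 mm; Ȳ = 1784437.24/20392.97 = 87.50 mm.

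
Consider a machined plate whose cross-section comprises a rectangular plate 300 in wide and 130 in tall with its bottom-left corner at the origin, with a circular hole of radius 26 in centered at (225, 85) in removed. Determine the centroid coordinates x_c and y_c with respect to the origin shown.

Part | A | x̄ᵢ | ȳᵢ | A·x̄ᵢ | A·ȳᵢ
plate | 39000.00 | 150.00 | 65.00 | 5850000.00 | 2535000.00
hole | -2123.72 | 225.00 | 85.00 | -477836.24 | -180515.91
Σ | 36876.28 |  |  | 5372163.76 | 2354484.09
x_c = 5372163.76 / 36876.28 = 145.68 in
y_c = 2354484.09 / 36876.28 = 63.85 in

x_c = 145.68 in, y_c = 63.85 in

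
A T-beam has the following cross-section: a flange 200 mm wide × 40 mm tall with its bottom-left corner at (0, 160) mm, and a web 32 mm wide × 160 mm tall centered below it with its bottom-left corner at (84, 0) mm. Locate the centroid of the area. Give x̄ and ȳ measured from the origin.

web: A = 32 × 160 = 5120.00, centroid at (100.00, 80.00).
flange: A = 200 × 40 = 8000.00, centroid at (100.00, 180.00).
ΣA = 13120.00 mm²
ΣAx̄ = (5120.00)(100.00) + (8000.00)(100.00) = 1312000.00 mm³
ΣAȳ = (5120.00)(80.00) + (8000.00)(180.00) = 1849600.00 mm³
x̄ = 1312000.00 / 13120.00 = 100.00 mm
ȳ = 1849600.00 / 13120.00 = 140.98 mm

x̄ = 100.00 mm, ȳ = 140.98 mm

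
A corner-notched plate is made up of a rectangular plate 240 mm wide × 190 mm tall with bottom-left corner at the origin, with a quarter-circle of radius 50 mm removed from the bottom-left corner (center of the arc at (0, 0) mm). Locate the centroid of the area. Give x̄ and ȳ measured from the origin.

plate: A = 240 × 190 = 45600.00, centroid at (120.00, 95.00).
removed quarter-circle: A = −¼π·50² = -1963.50, centroid at (21.22, 21.22).
ΣA = 43636.50 mm²
ΣAx̄ = (45600.00)(120.00) + (-1963.50)(21.22) = 5430333.33 mm³
ΣAȳ = (45600.00)(95.00) + (-1963.50)(21.22) = 4290333.33 mm³
x̄ = 5430333.33 / 43636.50 = 124.44 mm
ȳ = 4290333.33 / 43636.50 = 98.32 mm

x̄ = 124.44 mm, ȳ = 98.32 mm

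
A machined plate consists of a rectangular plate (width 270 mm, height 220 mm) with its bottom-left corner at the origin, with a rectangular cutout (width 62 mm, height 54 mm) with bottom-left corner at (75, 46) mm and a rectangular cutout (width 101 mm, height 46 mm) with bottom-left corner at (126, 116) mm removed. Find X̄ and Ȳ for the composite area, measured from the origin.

plate: A = 270 × 220 = 59400.00, centroid at (135.00, 110.00).
hole 1: A = −(62 × 54) = -3348.00, centroid at (106.00, 73.00).
hole 2: A = −(101 × 46) = -4646.00, centroid at (176.50, 139.00).
ΣA = 51406.00 mm²
ΣAX̄ = (59400.00)(135.00) + (-3348.00)(106.00) + (-4646.00)(176.50) = 6844093.00 mm³
ΣAȲ = (59400.00)(110.00) + (-3348.00)(73.00) + (-4646.00)(139.00) = 5643802.00 mm³
X̄ = 6844093.00 / 51406.00 = 133.14 mm
Ȳ = 5643802.00 / 51406.00 = 109.79 mm

X̄ = 133.14 mm, Ȳ = 109.79 mm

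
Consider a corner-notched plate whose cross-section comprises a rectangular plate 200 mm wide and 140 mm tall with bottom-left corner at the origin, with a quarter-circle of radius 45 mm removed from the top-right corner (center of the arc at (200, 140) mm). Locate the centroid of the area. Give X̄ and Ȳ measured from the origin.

plate: A = 200 × 140 = 28000.00, centroid at (100.00, 70.00).
removed quarter-circle: A = −¼π·45² = -1590.43, centroid at (180.90, 120.90).
ΣA = 26409.57 mm², ΣAX̄ = 2512288.74 mm³, ΣAȲ = 1767714.62 mm³.
X̄ = 2512288.74/26409.57 = 95.13 mm; Ȳ = 1767714.62/26409.57 = 66.93 mm.

X̄ = 95.13 mm, Ȳ = 66.93 mm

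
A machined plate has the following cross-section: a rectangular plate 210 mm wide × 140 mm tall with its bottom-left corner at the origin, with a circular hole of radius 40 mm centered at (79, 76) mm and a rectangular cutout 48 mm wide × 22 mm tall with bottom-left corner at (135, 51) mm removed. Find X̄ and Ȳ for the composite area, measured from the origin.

X̄ = 108.16 mm, Ȳ = 69.07 mm

Part | A | x̄ᵢ | ȳᵢ | A·x̄ᵢ | A·ȳᵢ
plate | 29400.00 | 105.00 | 70.00 | 3087000.00 | 2058000.00
hole 1 | -5026.55 | 79.00 | 76.00 | -397097.31 | -382017.67
hole 2 | -1056.00 | 159.00 | 62.00 | -167904.00 | -65472.00
Σ | 23317.45 |  |  | 2521998.69 | 1610510.33
X̄ = 2521998.69 / 23317.45 = 108.16 mm
Ȳ = 1610510.33 / 23317.45 = 69.07 mm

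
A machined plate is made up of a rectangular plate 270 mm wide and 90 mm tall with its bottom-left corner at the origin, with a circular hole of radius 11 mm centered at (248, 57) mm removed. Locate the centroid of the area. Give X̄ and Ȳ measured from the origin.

X̄ = 133.20 mm, Ȳ = 44.81 mm

plate: A = 270 × 90 = 24300.00, centroid at (135.00, 45.00).
hole: A = −π·11² = -380.13, centroid at (248.00, 57.00).
ΣA = 23919.87 mm², ΣAX̄ = 3186227.09 mm³, ΣAȲ = 1071832.44 mm³.
X̄ = 3186227.09/23919.87 = 133.20 mm; Ȳ = 1071832.44/23919.87 = 44.81 mm.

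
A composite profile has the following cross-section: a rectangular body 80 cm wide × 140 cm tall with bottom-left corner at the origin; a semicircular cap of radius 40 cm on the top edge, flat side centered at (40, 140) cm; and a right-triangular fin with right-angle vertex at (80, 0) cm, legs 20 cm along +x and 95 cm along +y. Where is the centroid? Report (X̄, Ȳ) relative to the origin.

X̄ = 43.02 cm, Ȳ = 82.42 cm

rectangular body: A = 80 × 140 = 11200.00, centroid at (40.00, 70.00).
semicircular top: A = ½π·40² = 2513.27, centroid at (40.00, 156.98).
triangular fin: A = ½·20·95 = 950.00, centroid at (86.67, 31.67).
ΣA = 14663.27 cm²
ΣAX̄ = (11200.00)(40.00) + (2513.27)(40.00) + (950.00)(86.67) = 630864.30 cm³
ΣAȲ = (11200.00)(70.00) + (2513.27)(156.98) + (950.00)(31.67) = 1208608.38 cm³
X̄ = 630864.30 / 14663.27 = 43.02 cm
Ȳ = 1208608.38 / 14663.27 = 82.42 cm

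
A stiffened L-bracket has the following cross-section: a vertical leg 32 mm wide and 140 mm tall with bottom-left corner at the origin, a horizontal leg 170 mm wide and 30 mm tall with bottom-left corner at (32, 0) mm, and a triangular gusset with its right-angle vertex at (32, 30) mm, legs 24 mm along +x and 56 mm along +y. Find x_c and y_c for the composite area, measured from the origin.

x_c = 67.82 mm, y_c = 41.24 mm

vertical leg: A = 32 × 140 = 4480.00, centroid at (16.00, 70.00).
horizontal leg: A = 170 × 30 = 5100.00, centroid at (117.00, 15.00).
gusset: A = ½·24·56 = 672.00, centroid at (40.00, 48.67).
ΣA = 10252.00 mm², ΣAx_c = 695260.00 mm³, ΣAy_c = 422804.00 mm³.
x_c = 695260.00/10252.00 = 67.82 mm; y_c = 422804.00/10252.00 = 41.24 mm.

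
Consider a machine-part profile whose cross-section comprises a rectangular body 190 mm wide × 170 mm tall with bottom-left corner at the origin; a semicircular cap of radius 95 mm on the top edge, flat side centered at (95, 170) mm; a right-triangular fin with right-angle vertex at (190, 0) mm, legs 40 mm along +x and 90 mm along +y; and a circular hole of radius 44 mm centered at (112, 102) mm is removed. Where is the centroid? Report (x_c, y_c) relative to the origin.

rectangular body: A = 190 × 170 = 32300.00, centroid at (95.00, 85.00).
semicircular top: A = ½π·95² = 14176.44, centroid at (95.00, 210.32).
triangular fin: A = ½·40·90 = 1800.00, centroid at (203.33, 30.00).
hole: A = −π·44² = -6082.12, centroid at (112.00, 102.00).
ΣA = 42194.31 mm², ΣAx_c = 4100063.68 mm³, ΣAy_c = 5160701.01 mm³.
x_c = 4100063.68/42194.31 = 97.17 mm; y_c = 5160701.01/42194.31 = 122.31 mm.

x_c = 97.17 mm, y_c = 122.31 mm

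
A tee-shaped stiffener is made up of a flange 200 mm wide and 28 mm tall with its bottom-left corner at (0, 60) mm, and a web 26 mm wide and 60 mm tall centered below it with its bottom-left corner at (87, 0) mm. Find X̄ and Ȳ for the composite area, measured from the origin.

Part | A | x̄ᵢ | ȳᵢ | A·x̄ᵢ | A·ȳᵢ
web | 1560.00 | 100.00 | 30.00 | 156000.00 | 46800.00
flange | 5600.00 | 100.00 | 74.00 | 560000.00 | 414400.00
Σ | 7160.00 |  |  | 716000.00 | 461200.00
X̄ = 716000.00 / 7160.00 = 100.00 mm
Ȳ = 461200.00 / 7160.00 = 64.41 mm

X̄ = 100.00 mm, Ȳ = 64.41 mm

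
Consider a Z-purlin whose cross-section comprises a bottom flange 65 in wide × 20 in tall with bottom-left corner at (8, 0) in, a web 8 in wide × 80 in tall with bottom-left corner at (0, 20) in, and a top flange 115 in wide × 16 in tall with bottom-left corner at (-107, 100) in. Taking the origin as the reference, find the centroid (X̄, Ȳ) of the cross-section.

bottom flange: A = 65 × 20 = 1300.00, centroid at (40.50, 10.00).
web: A = 8 × 80 = 640.00, centroid at (4.00, 60.00).
top flange: A = 115 × 16 = 1840.00, centroid at (-49.50, 108.00).
ΣA = 3780.00 in², ΣAX̄ = -35870.00 in³, ΣAȲ = 250120.00 in³.
X̄ = -35870.00/3780.00 = -9.49 in; Ȳ = 250120.00/3780.00 = 66.17 in.

X̄ = -9.49 in, Ȳ = 66.17 in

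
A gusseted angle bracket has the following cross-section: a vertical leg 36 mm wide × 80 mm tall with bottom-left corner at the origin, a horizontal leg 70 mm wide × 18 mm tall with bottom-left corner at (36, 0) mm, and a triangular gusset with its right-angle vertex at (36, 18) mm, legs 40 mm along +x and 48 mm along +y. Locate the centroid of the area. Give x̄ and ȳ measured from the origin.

x̄ = 36.99 mm, ȳ = 31.21 mm

Part | A | x̄ᵢ | ȳᵢ | A·x̄ᵢ | A·ȳᵢ
vertical leg | 2880.00 | 18.00 | 40.00 | 51840.00 | 115200.00
horizontal leg | 1260.00 | 71.00 | 9.00 | 89460.00 | 11340.00
gusset | 960.00 | 49.33 | 34.00 | 47360.00 | 32640.00
Σ | 5100.00 |  |  | 188660.00 | 159180.00
x̄ = 188660.00 / 5100.00 = 36.99 mm
ȳ = 159180.00 / 5100.00 = 31.21 mm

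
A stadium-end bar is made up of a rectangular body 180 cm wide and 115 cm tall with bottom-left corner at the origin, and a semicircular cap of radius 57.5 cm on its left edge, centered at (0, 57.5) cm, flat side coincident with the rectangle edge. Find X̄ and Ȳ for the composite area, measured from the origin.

Part | A | x̄ᵢ | ȳᵢ | A·x̄ᵢ | A·ȳᵢ
rectangular body | 20700.00 | 90.00 | 57.50 | 1863000.00 | 1190250.00
semicircular end | 5193.45 | -24.40 | 57.50 | -126739.58 | 298623.11
Σ | 25893.45 |  |  | 1736260.42 | 1488873.11
X̄ = 1736260.42 / 25893.45 = 67.05 cm
Ȳ = 1488873.11 / 25893.45 = 57.50 cm

X̄ = 67.05 cm, Ȳ = 57.50 cm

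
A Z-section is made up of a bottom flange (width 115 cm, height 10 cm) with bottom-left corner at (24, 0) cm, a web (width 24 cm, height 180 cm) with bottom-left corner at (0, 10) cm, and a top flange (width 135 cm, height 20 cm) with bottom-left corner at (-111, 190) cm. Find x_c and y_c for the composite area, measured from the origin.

bottom flange: A = 115 × 10 = 1150.00, centroid at (81.50, 5.00).
web: A = 24 × 180 = 4320.00, centroid at (12.00, 100.00).
top flange: A = 135 × 20 = 2700.00, centroid at (-43.50, 200.00).
ΣA = 8170.00 cm²
ΣAx_c = (1150.00)(81.50) + (4320.00)(12.00) + (2700.00)(-43.50) = 28115.00 cm³
ΣAy_c = (1150.00)(5.00) + (4320.00)(100.00) + (2700.00)(200.00) = 977750.00 cm³
x_c = 28115.00 / 8170.00 = 3.44 cm
y_c = 977750.00 / 8170.00 = 119.68 cm

x_c = 3.44 cm, y_c = 119.68 cm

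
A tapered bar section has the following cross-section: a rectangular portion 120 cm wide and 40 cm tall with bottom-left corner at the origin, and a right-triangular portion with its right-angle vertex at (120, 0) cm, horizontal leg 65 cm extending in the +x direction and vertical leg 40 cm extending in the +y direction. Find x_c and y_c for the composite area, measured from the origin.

x_c = 77.40 cm, y_c = 18.58 cm

rectangular portion: A = 120 × 40 = 4800.00, centroid at (60.00, 20.00).
triangular portion: A = ½·65·40 = 1300.00, centroid at (141.67, 13.33).
ΣA = 6100.00 cm², ΣAx_c = 472166.67 cm³, ΣAy_c = 113333.33 cm³.
x_c = 472166.67/6100.00 = 77.40 cm; y_c = 113333.33/6100.00 = 18.58 cm.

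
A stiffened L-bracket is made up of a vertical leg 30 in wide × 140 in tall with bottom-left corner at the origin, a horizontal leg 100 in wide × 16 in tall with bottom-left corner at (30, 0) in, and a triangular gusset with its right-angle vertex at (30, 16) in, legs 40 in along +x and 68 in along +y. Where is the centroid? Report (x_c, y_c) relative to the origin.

x_c = 34.91 in, y_c = 50.19 in

vertical leg: A = 30 × 140 = 4200.00, centroid at (15.00, 70.00).
horizontal leg: A = 100 × 16 = 1600.00, centroid at (80.00, 8.00).
gusset: A = ½·40·68 = 1360.00, centroid at (43.33, 38.67).
ΣA = 7160.00 in², ΣAx_c = 249933.33 in³, ΣAy_c = 359386.67 in³.
x_c = 249933.33/7160.00 = 34.91 in; y_c = 359386.67/7160.00 = 50.19 in.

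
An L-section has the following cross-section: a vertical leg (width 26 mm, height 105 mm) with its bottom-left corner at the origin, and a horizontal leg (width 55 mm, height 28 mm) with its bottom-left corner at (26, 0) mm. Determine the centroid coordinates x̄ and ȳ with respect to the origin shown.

x̄ = 27.61 mm, ȳ = 38.61 mm

vertical leg: A = 26 × 105 = 2730.00, centroid at (13.00, 52.50).
horizontal leg: A = 55 × 28 = 1540.00, centroid at (53.50, 14.00).
ΣA = 4270.00 mm²
ΣAx̄ = (2730.00)(13.00) + (1540.00)(53.50) = 117880.00 mm³
ΣAȳ = (2730.00)(52.50) + (1540.00)(14.00) = 164885.00 mm³
x̄ = 117880.00 / 4270.00 = 27.61 mm
ȳ = 164885.00 / 4270.00 = 38.61 mm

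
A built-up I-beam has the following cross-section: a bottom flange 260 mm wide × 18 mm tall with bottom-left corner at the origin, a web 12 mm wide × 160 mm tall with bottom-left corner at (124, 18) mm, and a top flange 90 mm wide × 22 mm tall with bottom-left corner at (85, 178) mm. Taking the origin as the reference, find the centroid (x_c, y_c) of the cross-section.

Part | A | x̄ᵢ | ȳᵢ | A·x̄ᵢ | A·ȳᵢ
bottom flange | 4680.00 | 130.00 | 9.00 | 608400.00 | 42120.00
web | 1920.00 | 130.00 | 98.00 | 249600.00 | 188160.00
top flange | 1980.00 | 130.00 | 189.00 | 257400.00 | 374220.00
Σ | 8580.00 |  |  | 1115400.00 | 604500.00
x_c = 1115400.00 / 8580.00 = 130.00 mm
y_c = 604500.00 / 8580.00 = 70.45 mm

x_c = 130.00 mm, y_c = 70.45 mm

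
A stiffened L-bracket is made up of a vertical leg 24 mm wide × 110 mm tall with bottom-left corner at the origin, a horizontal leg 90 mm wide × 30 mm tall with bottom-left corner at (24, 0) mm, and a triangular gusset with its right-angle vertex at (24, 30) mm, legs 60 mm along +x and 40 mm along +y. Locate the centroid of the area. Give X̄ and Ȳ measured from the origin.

X̄ = 41.40 mm, Ȳ = 36.35 mm

vertical leg: A = 24 × 110 = 2640.00, centroid at (12.00, 55.00).
horizontal leg: A = 90 × 30 = 2700.00, centroid at (69.00, 15.00).
gusset: A = ½·60·40 = 1200.00, centroid at (44.00, 43.33).
ΣA = 6540.00 mm²
ΣAX̄ = (2640.00)(12.00) + (2700.00)(69.00) + (1200.00)(44.00) = 270780.00 mm³
ΣAȲ = (2640.00)(55.00) + (2700.00)(15.00) + (1200.00)(43.33) = 237700.00 mm³
X̄ = 270780.00 / 6540.00 = 41.40 mm
Ȳ = 237700.00 / 6540.00 = 36.35 mm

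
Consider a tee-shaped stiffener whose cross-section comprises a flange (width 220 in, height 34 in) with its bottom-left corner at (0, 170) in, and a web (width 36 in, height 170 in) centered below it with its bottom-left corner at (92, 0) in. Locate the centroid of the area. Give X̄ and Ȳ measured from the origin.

X̄ = 110.00 in, Ȳ = 141.10 in

web: A = 36 × 170 = 6120.00, centroid at (110.00, 85.00).
flange: A = 220 × 34 = 7480.00, centroid at (110.00, 187.00).
ΣA = 13600.00 in², ΣAX̄ = 1496000.00 in³, ΣAȲ = 1918960.00 in³.
X̄ = 1496000.00/13600.00 = 110.00 in; Ȳ = 1918960.00/13600.00 = 141.10 in.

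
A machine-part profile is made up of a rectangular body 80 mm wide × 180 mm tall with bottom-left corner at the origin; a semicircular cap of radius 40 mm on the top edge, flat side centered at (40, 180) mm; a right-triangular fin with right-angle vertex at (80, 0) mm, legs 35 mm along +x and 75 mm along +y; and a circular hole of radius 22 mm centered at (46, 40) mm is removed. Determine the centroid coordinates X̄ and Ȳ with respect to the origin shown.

X̄ = 43.51 mm, Ȳ = 105.54 mm

Part | A | x̄ᵢ | ȳᵢ | A·x̄ᵢ | A·ȳᵢ
rectangular body | 14400.00 | 40.00 | 90.00 | 576000.00 | 1296000.00
semicircular top | 2513.27 | 40.00 | 196.98 | 100530.96 | 495056.01
triangular fin | 1312.50 | 91.67 | 25.00 | 120312.50 | 32812.50
hole | -1520.53 | 46.00 | 40.00 | -69944.42 | -60821.23
Σ | 16705.24 |  |  | 726899.05 | 1763047.28
X̄ = 726899.05 / 16705.24 = 43.51 mm
Ȳ = 1763047.28 / 16705.24 = 105.54 mm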